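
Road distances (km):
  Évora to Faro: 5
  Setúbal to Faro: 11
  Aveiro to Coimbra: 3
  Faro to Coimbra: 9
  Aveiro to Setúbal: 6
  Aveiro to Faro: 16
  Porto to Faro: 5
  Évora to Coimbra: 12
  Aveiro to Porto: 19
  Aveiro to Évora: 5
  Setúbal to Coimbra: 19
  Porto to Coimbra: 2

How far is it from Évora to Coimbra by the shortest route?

Checking several routes:
Évora-Faro-Aveiro-Coimbra: 5 + 16 + 3 = 24
Évora-Faro-Coimbra: 5 + 9 = 14
Évora-Faro-Porto-Coimbra: 5 + 5 + 2 = 12
Évora-Coimbra: 12
Évora-Aveiro-Coimbra: 5 + 3 = 8
Best route has total 8 km.

8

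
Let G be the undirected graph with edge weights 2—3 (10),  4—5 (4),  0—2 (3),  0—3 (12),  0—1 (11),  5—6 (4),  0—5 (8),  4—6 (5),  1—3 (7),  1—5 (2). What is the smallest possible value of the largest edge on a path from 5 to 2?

Some routes from 5 to 2:
5 -> 0 -> 2: max(8, 3) = 8
5 -> 1 -> 0 -> 3 -> 2: max(2, 11, 12, 10) = 12
5 -> 0 -> 1 -> 3 -> 2: max(8, 11, 7, 10) = 11
5 -> 1 -> 3 -> 2: max(2, 7, 10) = 10
5 -> 1 -> 0 -> 2: max(2, 11, 3) = 11
Best route has worst link 8.

8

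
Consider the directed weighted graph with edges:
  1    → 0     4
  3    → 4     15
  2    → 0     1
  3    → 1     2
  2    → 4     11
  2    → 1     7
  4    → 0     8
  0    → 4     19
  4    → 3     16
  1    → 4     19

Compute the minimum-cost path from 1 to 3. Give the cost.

35

Paths from 1 to 3:
1-4-3: 19 + 16 = 35
1-0-4-3: 4 + 19 + 16 = 39
Shortest: 35.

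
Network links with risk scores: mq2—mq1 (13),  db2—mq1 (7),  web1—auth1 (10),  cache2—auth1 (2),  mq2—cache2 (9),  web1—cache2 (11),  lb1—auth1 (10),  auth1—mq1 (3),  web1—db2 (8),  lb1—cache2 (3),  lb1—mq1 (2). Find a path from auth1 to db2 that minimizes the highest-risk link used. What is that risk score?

7

Some routes from auth1 to db2:
auth1 → web1 → db2: max(10, 8) = 10
auth1 → cache2 → lb1 → mq1 → db2: max(2, 3, 2, 7) = 7
auth1 → mq1 → db2: max(3, 7) = 7
auth1 → web1 → cache2 → lb1 → mq1 → db2: max(10, 11, 3, 2, 7) = 11
auth1 → lb1 → cache2 → web1 → db2: max(10, 3, 11, 8) = 11
auth1 → lb1 → mq1 → db2: max(10, 2, 7) = 10
Smallest bottleneck: 7.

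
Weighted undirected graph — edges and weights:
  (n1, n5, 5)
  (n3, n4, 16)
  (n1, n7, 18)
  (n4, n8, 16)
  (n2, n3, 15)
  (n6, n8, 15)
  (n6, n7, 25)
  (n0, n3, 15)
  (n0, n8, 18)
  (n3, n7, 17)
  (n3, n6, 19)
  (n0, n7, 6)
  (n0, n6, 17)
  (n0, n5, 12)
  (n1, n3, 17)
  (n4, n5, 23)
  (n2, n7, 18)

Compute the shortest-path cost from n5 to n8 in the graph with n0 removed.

Some routes from n5 to n8 avoiding n0:
n5 - n1 - n7 - n3 - n4 - n8: 5 + 18 + 17 + 16 + 16 = 72
n5 - n1 - n3 - n6 - n8: 5 + 17 + 19 + 15 = 56
n5 - n1 - n3 - n4 - n8: 5 + 17 + 16 + 16 = 54
n5 - n4 - n8: 23 + 16 = 39
n5 - n1 - n7 - n6 - n8: 5 + 18 + 25 + 15 = 63
The minimum is 39.

39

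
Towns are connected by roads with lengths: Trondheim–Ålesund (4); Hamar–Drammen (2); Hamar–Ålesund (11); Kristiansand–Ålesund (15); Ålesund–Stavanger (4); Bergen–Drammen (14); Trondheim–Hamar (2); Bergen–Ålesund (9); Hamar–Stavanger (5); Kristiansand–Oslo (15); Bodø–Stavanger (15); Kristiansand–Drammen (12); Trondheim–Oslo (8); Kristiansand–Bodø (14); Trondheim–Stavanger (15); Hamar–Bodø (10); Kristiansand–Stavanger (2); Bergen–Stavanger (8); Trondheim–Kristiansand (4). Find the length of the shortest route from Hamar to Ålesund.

Checking several routes:
Hamar-Ålesund: 11
Hamar-Trondheim-Ålesund: 2 + 4 = 6
Hamar-Stavanger-Ålesund: 5 + 4 = 9
Shortest: 6.

6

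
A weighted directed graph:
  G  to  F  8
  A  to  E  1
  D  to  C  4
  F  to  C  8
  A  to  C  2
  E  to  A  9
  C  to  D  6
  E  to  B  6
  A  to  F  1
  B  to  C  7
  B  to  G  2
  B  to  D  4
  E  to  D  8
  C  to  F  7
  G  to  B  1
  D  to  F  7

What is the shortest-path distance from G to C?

8

Routes from G to C:
G -> F -> C: 8 + 8 = 16
G -> B -> D -> F -> C: 1 + 4 + 7 + 8 = 20
G -> B -> C: 1 + 7 = 8
G -> B -> D -> C: 1 + 4 + 4 = 9
Best route has total 8.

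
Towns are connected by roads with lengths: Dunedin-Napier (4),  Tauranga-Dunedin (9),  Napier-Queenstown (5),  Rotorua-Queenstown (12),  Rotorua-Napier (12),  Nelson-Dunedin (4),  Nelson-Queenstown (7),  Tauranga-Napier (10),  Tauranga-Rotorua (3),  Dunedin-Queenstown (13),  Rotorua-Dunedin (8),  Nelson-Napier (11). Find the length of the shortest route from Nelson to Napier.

8

Checking several routes:
Nelson - Dunedin - Napier: 4 + 4 = 8
Nelson - Napier: 11
Nelson - Dunedin - Queenstown - Napier: 4 + 13 + 5 = 22
Nelson - Queenstown - Napier: 7 + 5 = 12
Nelson - Queenstown - Dunedin - Napier: 7 + 13 + 4 = 24
Nelson - Dunedin - Tauranga - Napier: 4 + 9 + 10 = 23
The minimum is 8.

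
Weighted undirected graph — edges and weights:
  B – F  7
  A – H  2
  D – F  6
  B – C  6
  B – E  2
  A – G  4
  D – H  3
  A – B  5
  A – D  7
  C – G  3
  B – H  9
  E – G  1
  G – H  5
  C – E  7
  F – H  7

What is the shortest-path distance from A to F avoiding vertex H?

Candidate routes:
A - G - E - C - B - F: 4 + 1 + 7 + 6 + 7 = 25
A - G - C - B - F: 4 + 3 + 6 + 7 = 20
A - G - C - E - B - F: 4 + 3 + 7 + 2 + 7 = 23
A - B - F: 5 + 7 = 12
A - G - E - B - F: 4 + 1 + 2 + 7 = 14
A - D - F: 7 + 6 = 13
The minimum is 12.

12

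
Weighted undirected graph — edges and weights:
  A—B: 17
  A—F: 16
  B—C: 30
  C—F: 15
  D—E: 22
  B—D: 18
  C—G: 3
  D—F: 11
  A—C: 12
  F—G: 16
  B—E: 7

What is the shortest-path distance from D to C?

26

Checking several routes:
D → F → A → C: 11 + 16 + 12 = 39
D → F → C: 11 + 15 = 26
D → F → G → C: 11 + 16 + 3 = 30
The minimum is 26.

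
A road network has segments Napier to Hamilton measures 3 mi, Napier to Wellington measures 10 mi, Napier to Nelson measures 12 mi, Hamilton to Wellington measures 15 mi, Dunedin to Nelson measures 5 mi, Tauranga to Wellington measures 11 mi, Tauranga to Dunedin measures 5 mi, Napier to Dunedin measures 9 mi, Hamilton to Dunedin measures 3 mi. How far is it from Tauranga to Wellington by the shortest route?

A few of the Tauranga→Wellington routes:
Tauranga → Dunedin → Napier → Hamilton → Wellington: 5 + 9 + 3 + 15 = 32
Tauranga → Dunedin → Hamilton → Wellington: 5 + 3 + 15 = 23
Tauranga → Dunedin → Napier → Wellington: 5 + 9 + 10 = 24
Tauranga → Dunedin → Hamilton → Napier → Wellington: 5 + 3 + 3 + 10 = 21
Tauranga → Wellington: 11
Best route has total 11 mi.

11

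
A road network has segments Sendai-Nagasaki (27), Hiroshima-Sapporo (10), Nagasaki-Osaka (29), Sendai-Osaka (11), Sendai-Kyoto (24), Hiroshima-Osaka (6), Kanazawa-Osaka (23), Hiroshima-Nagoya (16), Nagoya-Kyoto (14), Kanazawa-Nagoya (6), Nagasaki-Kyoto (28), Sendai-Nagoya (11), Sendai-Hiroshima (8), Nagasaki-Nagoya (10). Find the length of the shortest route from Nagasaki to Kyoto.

24

Comparing a few candidate routes:
Nagasaki→Nagoya→Sendai→Kyoto: 10 + 11 + 24 = 45
Nagasaki→Kyoto: 28
Nagasaki→Nagoya→Kyoto: 10 + 14 = 24
The minimum is 24.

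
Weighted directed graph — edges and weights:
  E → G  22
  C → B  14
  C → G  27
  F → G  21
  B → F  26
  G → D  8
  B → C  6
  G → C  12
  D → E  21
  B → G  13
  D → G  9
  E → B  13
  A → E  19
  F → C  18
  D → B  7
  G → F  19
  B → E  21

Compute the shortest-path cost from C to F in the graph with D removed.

40

Routes from C to F avoiding D:
C -> B -> G -> F: 14 + 13 + 19 = 46
C -> B -> F: 14 + 26 = 40
C -> B -> E -> G -> F: 14 + 21 + 22 + 19 = 76
C -> G -> F: 27 + 19 = 46
Shortest: 40.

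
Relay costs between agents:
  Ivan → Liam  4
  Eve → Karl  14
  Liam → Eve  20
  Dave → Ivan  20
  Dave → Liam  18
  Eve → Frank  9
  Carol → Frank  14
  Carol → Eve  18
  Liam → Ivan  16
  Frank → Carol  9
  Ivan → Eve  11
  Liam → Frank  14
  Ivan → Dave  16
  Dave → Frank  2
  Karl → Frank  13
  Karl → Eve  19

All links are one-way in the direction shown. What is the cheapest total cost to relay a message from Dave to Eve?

Comparing a few candidate routes:
Dave → Ivan → Liam → Eve: 20 + 4 + 20 = 44
Dave → Frank → Carol → Eve: 2 + 9 + 18 = 29
Dave → Ivan → Eve: 20 + 11 = 31
Dave → Liam → Ivan → Eve: 18 + 16 + 11 = 45
Dave → Liam → Eve: 18 + 20 = 38
The minimum is 29.

29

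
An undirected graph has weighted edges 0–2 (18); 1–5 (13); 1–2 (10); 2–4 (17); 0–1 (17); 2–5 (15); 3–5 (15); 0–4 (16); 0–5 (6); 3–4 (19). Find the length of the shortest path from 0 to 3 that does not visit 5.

Paths from 0 to 3 avoiding 5:
0-2-4-3: 18 + 17 + 19 = 54
0-1-2-4-3: 17 + 10 + 17 + 19 = 63
0-4-3: 16 + 19 = 35
The minimum is 35.

35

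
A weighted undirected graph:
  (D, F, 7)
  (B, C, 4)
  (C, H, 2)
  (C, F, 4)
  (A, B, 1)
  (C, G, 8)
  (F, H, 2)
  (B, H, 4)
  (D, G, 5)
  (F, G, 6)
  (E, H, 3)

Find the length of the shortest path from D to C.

11

A few of the D→C routes:
D→G→F→C: 5 + 6 + 4 = 15
D→G→C: 5 + 8 = 13
D→F→H→C: 7 + 2 + 2 = 11
D→F→C: 7 + 4 = 11
Shortest: 11.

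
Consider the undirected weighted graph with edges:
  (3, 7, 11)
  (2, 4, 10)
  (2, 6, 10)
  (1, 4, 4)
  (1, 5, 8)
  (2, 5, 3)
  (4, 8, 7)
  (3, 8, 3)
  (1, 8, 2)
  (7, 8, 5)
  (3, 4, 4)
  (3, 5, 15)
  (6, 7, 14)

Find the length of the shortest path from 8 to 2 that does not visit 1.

17

A few of the 8→2 routes:
8-7-6-2: 5 + 14 + 10 = 29
8-3-4-2: 3 + 4 + 10 = 17
8-3-5-2: 3 + 15 + 3 = 21
8-4-3-5-2: 7 + 4 + 15 + 3 = 29
8-4-2: 7 + 10 = 17
8-7-3-4-2: 5 + 11 + 4 + 10 = 30
The minimum is 17.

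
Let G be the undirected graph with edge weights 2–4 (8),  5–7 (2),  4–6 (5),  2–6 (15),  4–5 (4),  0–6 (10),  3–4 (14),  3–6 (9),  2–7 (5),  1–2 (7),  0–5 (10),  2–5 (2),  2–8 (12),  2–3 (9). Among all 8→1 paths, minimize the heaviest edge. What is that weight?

Candidate routes:
8-2-1: max(12, 7) = 12
Best route has worst link 12.

12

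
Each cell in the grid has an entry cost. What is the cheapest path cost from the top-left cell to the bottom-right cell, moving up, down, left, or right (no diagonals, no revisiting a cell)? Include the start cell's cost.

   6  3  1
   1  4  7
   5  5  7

Take r0c0 → r1c0 → r1c1 → r2c1 → r2c2 for a total of 6 + 1 + 4 + 5 + 7 = 23.

23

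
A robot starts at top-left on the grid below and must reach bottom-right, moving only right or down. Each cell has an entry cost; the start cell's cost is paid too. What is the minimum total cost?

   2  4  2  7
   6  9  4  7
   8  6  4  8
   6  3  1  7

24

Path [0,0] -> [0,1] -> [0,2] -> [1,2] -> [2,2] -> [3,2] -> [3,3]: 2 + 4 + 2 + 4 + 4 + 1 + 7 = 24.
(Top row then right column would cost 37.)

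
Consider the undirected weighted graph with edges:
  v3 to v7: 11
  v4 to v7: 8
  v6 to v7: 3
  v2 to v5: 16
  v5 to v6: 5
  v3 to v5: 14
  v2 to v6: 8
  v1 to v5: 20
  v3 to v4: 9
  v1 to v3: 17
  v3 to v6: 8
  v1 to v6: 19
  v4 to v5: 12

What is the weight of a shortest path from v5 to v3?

Checking several routes:
v5 - v4 - v7 - v6 - v3: 12 + 8 + 3 + 8 = 31
v5 - v6 - v7 - v4 - v3: 5 + 3 + 8 + 9 = 25
v5 - v6 - v7 - v3: 5 + 3 + 11 = 19
v5 - v6 - v3: 5 + 8 = 13
v5 - v4 - v3: 12 + 9 = 21
v5 - v3: 14
Shortest: 13.

13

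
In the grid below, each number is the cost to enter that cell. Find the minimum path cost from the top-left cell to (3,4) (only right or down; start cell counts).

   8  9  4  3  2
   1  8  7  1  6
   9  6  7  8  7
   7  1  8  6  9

47

Cheapest: [0,0] -> [0,1] -> [0,2] -> [0,3] -> [1,3] -> [1,4] -> [2,4] -> [3,4]
  8 + 9 + 4 + 3 + 1 + 6 + 7 + 9 = 47
For comparison, the top-then-right route costs 48.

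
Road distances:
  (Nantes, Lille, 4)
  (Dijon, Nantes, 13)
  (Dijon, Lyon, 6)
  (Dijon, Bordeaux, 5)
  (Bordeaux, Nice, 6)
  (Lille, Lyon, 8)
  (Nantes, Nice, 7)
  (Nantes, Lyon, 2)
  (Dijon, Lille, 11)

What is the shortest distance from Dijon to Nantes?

8

Candidate routes:
Dijon→Lyon→Nantes: 6 + 2 = 8
Dijon→Bordeaux→Nice→Nantes: 5 + 6 + 7 = 18
Dijon→Nantes: 13
Dijon→Lille→Lyon→Nantes: 11 + 8 + 2 = 21
Dijon→Lyon→Lille→Nantes: 6 + 8 + 4 = 18
Dijon→Lille→Nantes: 11 + 4 = 15
The minimum is 8.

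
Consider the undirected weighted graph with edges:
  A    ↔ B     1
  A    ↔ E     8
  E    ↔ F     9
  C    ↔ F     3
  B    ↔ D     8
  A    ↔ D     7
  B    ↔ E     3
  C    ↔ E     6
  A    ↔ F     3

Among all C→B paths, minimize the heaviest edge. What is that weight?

3

A few of the C→B routes:
C → E → A → D → B: max(6, 8, 7, 8) = 8
C → F → A → B: max(3, 3, 1) = 3
C → E → A → B: max(6, 8, 1) = 8
C → E → B: max(6, 3) = 6
Smallest bottleneck: 3.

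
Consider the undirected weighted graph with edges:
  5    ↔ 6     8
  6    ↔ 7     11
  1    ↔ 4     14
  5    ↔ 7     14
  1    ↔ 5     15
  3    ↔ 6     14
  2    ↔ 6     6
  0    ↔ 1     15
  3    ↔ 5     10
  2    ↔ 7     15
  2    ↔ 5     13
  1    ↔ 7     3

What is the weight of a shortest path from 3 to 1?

Some routes from 3 to 1:
3 → 5 → 6 → 7 → 1: 10 + 8 + 11 + 3 = 32
3 → 5 → 1: 10 + 15 = 25
3 → 5 → 7 → 1: 10 + 14 + 3 = 27
3 → 6 → 7 → 1: 14 + 11 + 3 = 28
3 → 6 → 5 → 1: 14 + 8 + 15 = 37
3 → 6 → 2 → 7 → 1: 14 + 6 + 15 + 3 = 38
Best route has total 25.

25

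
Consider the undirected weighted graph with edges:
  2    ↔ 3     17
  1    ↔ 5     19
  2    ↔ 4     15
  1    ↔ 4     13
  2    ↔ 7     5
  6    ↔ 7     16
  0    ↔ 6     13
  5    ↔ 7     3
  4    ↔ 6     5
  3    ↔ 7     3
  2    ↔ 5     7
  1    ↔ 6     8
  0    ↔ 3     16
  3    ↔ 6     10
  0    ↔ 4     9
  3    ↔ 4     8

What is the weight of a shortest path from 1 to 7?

Some routes from 1 to 7:
1 - 6 - 4 - 3 - 7: 8 + 5 + 8 + 3 = 24
1 - 6 - 7: 8 + 16 = 24
1 - 6 - 3 - 7: 8 + 10 + 3 = 21
1 - 4 - 3 - 7: 13 + 8 + 3 = 24
1 - 5 - 7: 19 + 3 = 22
The minimum is 21.

21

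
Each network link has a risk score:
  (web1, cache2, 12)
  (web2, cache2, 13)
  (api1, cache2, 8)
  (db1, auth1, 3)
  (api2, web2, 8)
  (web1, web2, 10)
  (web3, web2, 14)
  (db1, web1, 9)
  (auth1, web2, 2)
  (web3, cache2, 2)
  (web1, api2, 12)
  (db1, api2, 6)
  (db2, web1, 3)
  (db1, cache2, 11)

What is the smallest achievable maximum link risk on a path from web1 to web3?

Comparing a few candidate routes:
web1 - api2 - web2 - auth1 - db1 - cache2 - web3: max(12, 8, 2, 3, 11, 2) = 12
web1 - web2 - api2 - db1 - cache2 - web3: max(10, 8, 6, 11, 2) = 11
web1 - api2 - db1 - cache2 - web3: max(12, 6, 11, 2) = 12
web1 - web2 - auth1 - db1 - cache2 - web3: max(10, 2, 3, 11, 2) = 11
web1 - db1 - cache2 - web3: max(9, 11, 2) = 11
Best route has worst link 11.

11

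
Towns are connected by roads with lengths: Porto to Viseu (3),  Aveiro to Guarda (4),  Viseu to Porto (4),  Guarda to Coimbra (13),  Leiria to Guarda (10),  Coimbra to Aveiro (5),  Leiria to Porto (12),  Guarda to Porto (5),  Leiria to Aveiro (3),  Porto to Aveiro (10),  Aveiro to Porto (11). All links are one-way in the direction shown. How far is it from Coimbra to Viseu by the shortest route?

17

Paths from Coimbra to Viseu:
Coimbra -> Aveiro -> Guarda -> Porto -> Viseu: 5 + 4 + 5 + 3 = 17
Coimbra -> Aveiro -> Porto -> Viseu: 5 + 11 + 3 = 19
The minimum is 17.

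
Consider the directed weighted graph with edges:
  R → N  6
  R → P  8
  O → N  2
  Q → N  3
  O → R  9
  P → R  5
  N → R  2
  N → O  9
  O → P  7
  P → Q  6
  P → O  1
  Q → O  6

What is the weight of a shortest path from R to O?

9

Paths from R to O:
R-P-Q-O: 8 + 6 + 6 = 20
R-N-O: 6 + 9 = 15
R-P-Q-N-O: 8 + 6 + 3 + 9 = 26
R-P-O: 8 + 1 = 9
The minimum is 9.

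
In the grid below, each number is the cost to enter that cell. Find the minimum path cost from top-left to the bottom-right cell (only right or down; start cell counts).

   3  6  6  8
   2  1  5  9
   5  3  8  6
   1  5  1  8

Path [0,0] → [1,0] → [1,1] → [2,1] → [3,1] → [3,2] → [3,3]: 3 + 2 + 1 + 3 + 5 + 1 + 8 = 23.
(Top row then right column would cost 46.)

23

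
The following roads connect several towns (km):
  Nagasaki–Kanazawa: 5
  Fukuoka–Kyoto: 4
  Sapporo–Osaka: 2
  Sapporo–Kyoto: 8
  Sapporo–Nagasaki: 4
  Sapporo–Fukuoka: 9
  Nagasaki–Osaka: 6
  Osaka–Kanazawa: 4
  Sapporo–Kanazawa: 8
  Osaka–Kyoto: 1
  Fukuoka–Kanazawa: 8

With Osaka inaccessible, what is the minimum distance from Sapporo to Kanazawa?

8

Candidate routes:
Sapporo→Nagasaki→Kanazawa: 4 + 5 = 9
Sapporo→Fukuoka→Kanazawa: 9 + 8 = 17
Sapporo→Kyoto→Fukuoka→Kanazawa: 8 + 4 + 8 = 20
Sapporo→Kanazawa: 8
Best route has total 8 km.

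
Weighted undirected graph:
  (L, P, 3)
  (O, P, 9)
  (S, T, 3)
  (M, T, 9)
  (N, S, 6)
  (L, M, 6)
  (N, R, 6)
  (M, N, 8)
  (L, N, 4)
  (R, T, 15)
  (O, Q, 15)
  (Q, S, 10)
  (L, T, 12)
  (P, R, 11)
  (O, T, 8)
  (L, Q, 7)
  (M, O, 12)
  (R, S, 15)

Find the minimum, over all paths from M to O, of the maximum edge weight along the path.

8

Some routes from M to O:
M → L → P → O: max(6, 3, 9) = 9
M → L → N → S → T → O: max(6, 4, 6, 3, 8) = 8
M → N → L → P → O: max(8, 4, 3, 9) = 9
M → T → O: max(9, 8) = 9
M → N → S → T → O: max(8, 6, 3, 8) = 8
Smallest bottleneck: 8.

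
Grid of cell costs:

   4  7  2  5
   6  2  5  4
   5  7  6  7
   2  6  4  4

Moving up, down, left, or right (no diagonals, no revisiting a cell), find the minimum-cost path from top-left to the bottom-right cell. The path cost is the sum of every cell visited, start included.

31

Path r0c0 → r1c0 → r1c1 → r1c2 → r2c2 → r3c2 → r3c3: 4 + 6 + 2 + 5 + 6 + 4 + 4 = 31.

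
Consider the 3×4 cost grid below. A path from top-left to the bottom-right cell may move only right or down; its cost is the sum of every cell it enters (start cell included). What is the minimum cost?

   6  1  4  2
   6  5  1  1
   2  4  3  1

Path [0,0] -> [0,1] -> [0,2] -> [1,2] -> [1,3] -> [2,3]: 6 + 1 + 4 + 1 + 1 + 1 = 14.

14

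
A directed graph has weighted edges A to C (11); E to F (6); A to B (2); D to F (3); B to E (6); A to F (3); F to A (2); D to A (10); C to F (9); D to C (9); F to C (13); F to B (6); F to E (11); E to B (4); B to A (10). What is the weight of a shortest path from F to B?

4

Routes from F to B:
F -> B: 6
F -> E -> B: 11 + 4 = 15
F -> A -> B: 2 + 2 = 4
The minimum is 4.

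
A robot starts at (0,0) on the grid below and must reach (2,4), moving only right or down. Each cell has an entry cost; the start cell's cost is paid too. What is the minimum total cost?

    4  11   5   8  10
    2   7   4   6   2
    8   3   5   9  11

36

Take (0,0) -> (1,0) -> (1,1) -> (1,2) -> (1,3) -> (1,4) -> (2,4) for a total of 4 + 2 + 7 + 4 + 6 + 2 + 11 = 36.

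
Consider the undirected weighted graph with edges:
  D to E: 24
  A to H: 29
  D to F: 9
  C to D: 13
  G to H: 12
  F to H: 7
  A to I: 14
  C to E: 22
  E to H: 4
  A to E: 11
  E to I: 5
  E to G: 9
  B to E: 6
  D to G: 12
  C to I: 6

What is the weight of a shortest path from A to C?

20

Comparing a few candidate routes:
A - E - C: 11 + 22 = 33
A - I - E - C: 14 + 5 + 22 = 41
A - E - I - C: 11 + 5 + 6 = 22
A - I - C: 14 + 6 = 20
A - H - E - I - C: 29 + 4 + 5 + 6 = 44
Best route has total 20.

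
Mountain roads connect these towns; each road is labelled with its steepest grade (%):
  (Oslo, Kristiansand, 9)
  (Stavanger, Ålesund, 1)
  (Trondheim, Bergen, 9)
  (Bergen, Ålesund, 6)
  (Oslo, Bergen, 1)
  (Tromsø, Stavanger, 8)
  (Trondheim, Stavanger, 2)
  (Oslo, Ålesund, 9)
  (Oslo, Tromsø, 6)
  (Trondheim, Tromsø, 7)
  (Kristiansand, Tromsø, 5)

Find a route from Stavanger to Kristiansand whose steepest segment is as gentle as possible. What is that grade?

Checking several routes:
Stavanger - Ålesund - Bergen - Oslo - Tromsø - Kristiansand: max(1, 6, 1, 6, 5) = 6
Stavanger - Tromsø - Kristiansand: max(8, 5) = 8
Stavanger - Ålesund - Bergen - Trondheim - Tromsø - Kristiansand: max(1, 6, 9, 7, 5) = 9
Stavanger - Trondheim - Tromsø - Kristiansand: max(2, 7, 5) = 7
Smallest bottleneck: 6%.

6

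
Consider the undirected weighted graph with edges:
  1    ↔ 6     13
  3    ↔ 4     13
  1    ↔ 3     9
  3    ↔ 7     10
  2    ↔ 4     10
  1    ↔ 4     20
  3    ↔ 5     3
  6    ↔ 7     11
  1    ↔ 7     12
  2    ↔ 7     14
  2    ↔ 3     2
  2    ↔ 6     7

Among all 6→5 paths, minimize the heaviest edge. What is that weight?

Checking several routes:
6 → 2 → 3 → 5: max(7, 2, 3) = 7
6 → 7 → 3 → 5: max(11, 10, 3) = 11
6 → 7 → 1 → 3 → 5: max(11, 12, 9, 3) = 12
Smallest bottleneck: 7.

7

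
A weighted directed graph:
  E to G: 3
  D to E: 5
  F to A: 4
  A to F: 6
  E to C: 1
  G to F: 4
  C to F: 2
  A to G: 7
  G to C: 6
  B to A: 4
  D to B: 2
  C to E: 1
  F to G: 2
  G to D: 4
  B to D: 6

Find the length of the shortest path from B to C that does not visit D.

17

Candidate routes:
B - A - G - C: 4 + 7 + 6 = 17
B - A - F - G - C: 4 + 6 + 2 + 6 = 18
Shortest: 17.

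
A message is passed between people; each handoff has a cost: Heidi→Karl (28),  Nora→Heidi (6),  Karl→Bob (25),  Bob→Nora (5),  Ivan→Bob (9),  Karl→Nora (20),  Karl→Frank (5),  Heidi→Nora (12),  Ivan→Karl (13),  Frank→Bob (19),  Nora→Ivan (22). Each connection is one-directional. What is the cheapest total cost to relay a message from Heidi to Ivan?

34

Paths from Heidi to Ivan:
Heidi -> Nora -> Ivan: 12 + 22 = 34
Heidi -> Karl -> Nora -> Ivan: 28 + 20 + 22 = 70
Heidi -> Karl -> Frank -> Bob -> Nora -> Ivan: 28 + 5 + 19 + 5 + 22 = 79
Heidi -> Karl -> Bob -> Nora -> Ivan: 28 + 25 + 5 + 22 = 80
The minimum is 34.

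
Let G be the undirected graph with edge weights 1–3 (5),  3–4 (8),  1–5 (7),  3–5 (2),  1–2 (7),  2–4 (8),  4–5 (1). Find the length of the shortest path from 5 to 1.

7

A few of the 5→1 routes:
5→4→3→1: 1 + 8 + 5 = 14
5→1: 7
5→3→1: 2 + 5 = 7
5→4→2→1: 1 + 8 + 7 = 16
Shortest: 7.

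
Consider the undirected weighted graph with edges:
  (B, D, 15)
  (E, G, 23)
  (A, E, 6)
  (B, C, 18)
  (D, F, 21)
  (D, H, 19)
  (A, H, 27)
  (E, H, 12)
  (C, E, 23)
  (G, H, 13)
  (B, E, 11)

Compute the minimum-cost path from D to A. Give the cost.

Checking several routes:
D→H→E→A: 19 + 12 + 6 = 37
D→H→A: 19 + 27 = 46
D→B→E→A: 15 + 11 + 6 = 32
The minimum is 32.

32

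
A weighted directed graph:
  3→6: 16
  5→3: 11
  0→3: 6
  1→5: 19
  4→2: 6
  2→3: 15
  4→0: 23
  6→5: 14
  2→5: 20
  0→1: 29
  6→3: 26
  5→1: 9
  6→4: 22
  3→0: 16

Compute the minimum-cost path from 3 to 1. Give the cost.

A few of the 3→1 routes:
3-0-1: 16 + 29 = 45
3-6-5-1: 16 + 14 + 9 = 39
3-6-4-2-5-1: 16 + 22 + 6 + 20 + 9 = 73
Shortest: 39.

39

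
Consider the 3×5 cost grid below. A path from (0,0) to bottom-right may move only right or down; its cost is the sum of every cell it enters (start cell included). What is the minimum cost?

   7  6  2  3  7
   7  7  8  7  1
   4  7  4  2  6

One optimal route is [0,0] -> [0,1] -> [0,2] -> [0,3] -> [0,4] -> [1,4] -> [2,4].
Its cost is 7 + 6 + 2 + 3 + 7 + 1 + 6 = 32.

32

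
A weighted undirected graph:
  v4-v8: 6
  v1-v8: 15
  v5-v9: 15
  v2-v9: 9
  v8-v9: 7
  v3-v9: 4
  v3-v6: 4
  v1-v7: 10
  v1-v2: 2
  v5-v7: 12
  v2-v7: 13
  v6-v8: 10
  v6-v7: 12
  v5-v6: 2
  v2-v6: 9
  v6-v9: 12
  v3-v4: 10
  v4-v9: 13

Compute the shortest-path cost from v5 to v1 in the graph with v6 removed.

22

Checking several routes:
v5→v9→v8→v1: 15 + 7 + 15 = 37
v5→v7→v2→v1: 12 + 13 + 2 = 27
v5→v9→v2→v1: 15 + 9 + 2 = 26
v5→v7→v1: 12 + 10 = 22
v5→v9→v2→v7→v1: 15 + 9 + 13 + 10 = 47
Shortest: 22.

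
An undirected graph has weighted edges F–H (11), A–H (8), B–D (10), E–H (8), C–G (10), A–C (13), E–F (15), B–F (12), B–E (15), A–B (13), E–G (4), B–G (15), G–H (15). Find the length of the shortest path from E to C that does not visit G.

29

Checking several routes:
E → F → H → A → C: 15 + 11 + 8 + 13 = 47
E → F → B → A → C: 15 + 12 + 13 + 13 = 53
E → H → A → C: 8 + 8 + 13 = 29
E → B → A → C: 15 + 13 + 13 = 41
The minimum is 29.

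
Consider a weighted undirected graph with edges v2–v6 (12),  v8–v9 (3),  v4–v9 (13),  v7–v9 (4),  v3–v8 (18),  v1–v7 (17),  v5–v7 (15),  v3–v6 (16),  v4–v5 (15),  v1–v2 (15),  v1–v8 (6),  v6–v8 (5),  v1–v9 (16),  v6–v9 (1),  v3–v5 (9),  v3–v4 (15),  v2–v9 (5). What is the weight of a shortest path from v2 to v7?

Comparing a few candidate routes:
v2→v6→v9→v7: 12 + 1 + 4 = 17
v2→v9→v7: 5 + 4 = 9
v2→v6→v8→v9→v7: 12 + 5 + 3 + 4 = 24
The minimum is 9.

9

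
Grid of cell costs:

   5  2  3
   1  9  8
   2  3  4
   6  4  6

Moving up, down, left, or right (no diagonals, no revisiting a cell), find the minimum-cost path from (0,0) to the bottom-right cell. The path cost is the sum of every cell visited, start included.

21

One optimal route is r0c0 → r1c0 → r2c0 → r2c1 → r2c2 → r3c2.
Its cost is 5 + 1 + 2 + 3 + 4 + 6 = 21.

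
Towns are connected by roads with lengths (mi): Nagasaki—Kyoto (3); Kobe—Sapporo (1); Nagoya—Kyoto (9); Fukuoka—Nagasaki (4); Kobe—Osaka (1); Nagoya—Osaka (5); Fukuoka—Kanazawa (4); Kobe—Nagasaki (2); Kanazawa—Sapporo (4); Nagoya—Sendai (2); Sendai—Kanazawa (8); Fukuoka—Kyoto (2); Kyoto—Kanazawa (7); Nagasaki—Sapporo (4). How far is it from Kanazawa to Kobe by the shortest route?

5

Checking several routes:
Kanazawa -> Sapporo -> Kobe: 4 + 1 = 5
Kanazawa -> Fukuoka -> Nagasaki -> Kobe: 4 + 4 + 2 = 10
Kanazawa -> Kyoto -> Nagasaki -> Kobe: 7 + 3 + 2 = 12
Kanazawa -> Sapporo -> Nagasaki -> Kobe: 4 + 4 + 2 = 10
Kanazawa -> Fukuoka -> Kyoto -> Nagasaki -> Kobe: 4 + 2 + 3 + 2 = 11
Best route has total 5 mi.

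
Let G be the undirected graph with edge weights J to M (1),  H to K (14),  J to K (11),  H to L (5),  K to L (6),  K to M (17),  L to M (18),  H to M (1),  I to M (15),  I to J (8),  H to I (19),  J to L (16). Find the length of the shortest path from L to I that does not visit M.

24

Comparing a few candidate routes:
L - H - K - J - I: 5 + 14 + 11 + 8 = 38
L - H - I: 5 + 19 = 24
L - K - J - I: 6 + 11 + 8 = 25
L - J - I: 16 + 8 = 24
The minimum is 24.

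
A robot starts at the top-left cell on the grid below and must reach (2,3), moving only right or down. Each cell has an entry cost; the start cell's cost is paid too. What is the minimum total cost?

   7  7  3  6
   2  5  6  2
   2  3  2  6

22

One optimal route is [0,0] → [1,0] → [2,0] → [2,1] → [2,2] → [2,3].
Its cost is 7 + 2 + 2 + 3 + 2 + 6 = 22.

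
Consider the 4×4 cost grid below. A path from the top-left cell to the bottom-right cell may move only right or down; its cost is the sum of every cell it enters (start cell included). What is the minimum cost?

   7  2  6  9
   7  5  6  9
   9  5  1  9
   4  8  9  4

33

One optimal route is [0,0] → [0,1] → [1,1] → [2,1] → [2,2] → [2,3] → [3,3].
Its cost is 7 + 2 + 5 + 5 + 1 + 9 + 4 = 33.
For comparison, the top-then-right route costs 46.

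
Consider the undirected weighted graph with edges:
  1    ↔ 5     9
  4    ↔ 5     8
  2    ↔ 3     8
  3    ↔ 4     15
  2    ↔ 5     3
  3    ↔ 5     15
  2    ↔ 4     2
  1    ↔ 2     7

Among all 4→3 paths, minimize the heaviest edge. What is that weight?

8

Comparing a few candidate routes:
4 - 5 - 2 - 3: max(8, 3, 8) = 8
4 - 2 - 3: max(2, 8) = 8
4 - 5 - 1 - 2 - 3: max(8, 9, 7, 8) = 9
The minimum achievable maximum is 8.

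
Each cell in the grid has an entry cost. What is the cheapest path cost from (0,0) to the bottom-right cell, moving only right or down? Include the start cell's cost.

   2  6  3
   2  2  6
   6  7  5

17

One optimal route is r0c0 -> r1c0 -> r1c1 -> r1c2 -> r2c2.
Its cost is 2 + 2 + 2 + 6 + 5 = 17.
For comparison, the top-then-right route costs 22.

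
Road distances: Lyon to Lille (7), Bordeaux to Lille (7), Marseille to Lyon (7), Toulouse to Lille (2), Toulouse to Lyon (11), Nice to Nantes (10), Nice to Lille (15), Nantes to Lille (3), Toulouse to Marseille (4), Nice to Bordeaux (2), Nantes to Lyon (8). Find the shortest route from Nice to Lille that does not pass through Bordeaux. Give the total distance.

13

Checking several routes:
Nice → Nantes → Lille: 10 + 3 = 13
Nice → Nantes → Lyon → Lille: 10 + 8 + 7 = 25
Nice → Lille: 15
Shortest: 13.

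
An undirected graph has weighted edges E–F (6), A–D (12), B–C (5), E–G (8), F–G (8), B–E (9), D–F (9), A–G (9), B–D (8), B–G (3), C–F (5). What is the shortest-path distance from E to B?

A few of the E→B routes:
E - F - C - B: 6 + 5 + 5 = 16
E - F - D - B: 6 + 9 + 8 = 23
E - B: 9
E - F - G - B: 6 + 8 + 3 = 17
E - G - B: 8 + 3 = 11
Best route has total 9.

9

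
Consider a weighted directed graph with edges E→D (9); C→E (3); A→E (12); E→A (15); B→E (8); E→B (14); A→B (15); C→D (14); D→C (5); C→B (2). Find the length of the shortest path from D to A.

Paths from D to A:
D-C-E-A: 5 + 3 + 15 = 23
D-C-B-E-A: 5 + 2 + 8 + 15 = 30
Best route has total 23.

23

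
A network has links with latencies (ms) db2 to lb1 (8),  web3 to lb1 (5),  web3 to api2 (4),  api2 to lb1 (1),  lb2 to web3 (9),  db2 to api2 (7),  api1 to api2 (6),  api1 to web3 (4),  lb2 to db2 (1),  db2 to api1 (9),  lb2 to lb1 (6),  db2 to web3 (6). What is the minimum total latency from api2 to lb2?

Comparing a few candidate routes:
api2 → lb1 → lb2: 1 + 6 = 7
api2 → lb1 → db2 → lb2: 1 + 8 + 1 = 10
api2 → db2 → lb2: 7 + 1 = 8
Shortest: 7 ms.

7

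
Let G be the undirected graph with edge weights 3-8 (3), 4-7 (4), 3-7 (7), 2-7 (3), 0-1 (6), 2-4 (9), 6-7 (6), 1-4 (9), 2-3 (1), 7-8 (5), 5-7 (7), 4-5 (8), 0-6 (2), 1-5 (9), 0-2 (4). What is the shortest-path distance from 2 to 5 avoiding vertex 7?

Paths from 2 to 5 avoiding 7:
2-0-1-5: 4 + 6 + 9 = 19
2-0-1-4-5: 4 + 6 + 9 + 8 = 27
2-4-1-5: 9 + 9 + 9 = 27
2-4-5: 9 + 8 = 17
Shortest: 17.

17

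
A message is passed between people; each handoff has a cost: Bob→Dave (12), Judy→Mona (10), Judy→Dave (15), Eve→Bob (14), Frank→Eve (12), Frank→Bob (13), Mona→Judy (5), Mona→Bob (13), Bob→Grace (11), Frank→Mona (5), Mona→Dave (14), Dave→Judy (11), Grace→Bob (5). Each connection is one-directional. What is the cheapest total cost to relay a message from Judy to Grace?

Paths from Judy to Grace:
Judy→Mona→Bob→Grace: 10 + 13 + 11 = 34
Shortest: 34.

34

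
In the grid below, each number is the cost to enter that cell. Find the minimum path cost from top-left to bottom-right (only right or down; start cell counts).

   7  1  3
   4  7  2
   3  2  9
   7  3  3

22

Take [0,0] [1,0] [2,0] [2,1] [3,1] [3,2] for a total of 7 + 4 + 3 + 2 + 3 + 3 = 22.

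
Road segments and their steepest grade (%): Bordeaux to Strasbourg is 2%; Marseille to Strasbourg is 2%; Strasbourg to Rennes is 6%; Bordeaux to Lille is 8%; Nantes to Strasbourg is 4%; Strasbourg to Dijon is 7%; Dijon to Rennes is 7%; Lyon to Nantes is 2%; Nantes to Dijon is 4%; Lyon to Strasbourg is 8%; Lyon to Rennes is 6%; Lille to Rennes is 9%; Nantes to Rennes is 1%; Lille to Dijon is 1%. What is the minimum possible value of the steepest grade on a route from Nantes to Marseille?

Checking several routes:
Nantes→Strasbourg→Marseille: max(4, 2) = 4
Nantes→Lyon→Rennes→Strasbourg→Marseille: max(2, 6, 6, 2) = 6
Nantes→Rennes→Dijon→Strasbourg→Marseille: max(1, 7, 7, 2) = 7
Nantes→Rennes→Strasbourg→Marseille: max(1, 6, 2) = 6
Smallest bottleneck: 4%.

4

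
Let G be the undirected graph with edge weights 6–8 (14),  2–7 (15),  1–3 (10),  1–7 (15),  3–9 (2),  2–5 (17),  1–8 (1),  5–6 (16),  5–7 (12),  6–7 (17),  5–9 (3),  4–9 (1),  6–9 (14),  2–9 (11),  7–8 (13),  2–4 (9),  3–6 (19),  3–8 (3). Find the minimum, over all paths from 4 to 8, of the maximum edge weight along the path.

Comparing a few candidate routes:
4→9→3→8: max(1, 2, 3) = 3
4→2→9→5→7→8: max(9, 11, 3, 12, 13) = 13
4→9→5→7→8: max(1, 3, 12, 13) = 13
4→2→9→3→1→8: max(9, 11, 2, 10, 1) = 11
4→2→9→3→8: max(9, 11, 2, 3) = 11
4→9→3→1→8: max(1, 2, 10, 1) = 10
Smallest bottleneck: 3.

3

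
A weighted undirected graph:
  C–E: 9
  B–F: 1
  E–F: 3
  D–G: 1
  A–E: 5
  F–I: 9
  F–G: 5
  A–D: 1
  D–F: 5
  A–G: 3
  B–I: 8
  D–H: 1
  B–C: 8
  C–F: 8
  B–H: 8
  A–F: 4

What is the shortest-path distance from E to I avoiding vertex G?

Comparing a few candidate routes:
E → A → F → I: 5 + 4 + 9 = 18
E → F → I: 3 + 9 = 12
E → F → B → I: 3 + 1 + 8 = 12
E → A → F → B → I: 5 + 4 + 1 + 8 = 18
The minimum is 12.

12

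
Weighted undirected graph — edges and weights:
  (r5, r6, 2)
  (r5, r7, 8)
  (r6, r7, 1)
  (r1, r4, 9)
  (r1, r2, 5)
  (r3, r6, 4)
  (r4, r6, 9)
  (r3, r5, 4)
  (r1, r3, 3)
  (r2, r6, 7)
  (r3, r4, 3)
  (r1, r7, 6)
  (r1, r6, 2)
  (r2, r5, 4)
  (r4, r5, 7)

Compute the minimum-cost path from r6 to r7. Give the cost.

1

Some routes from r6 to r7:
r6→r7: 1
r6→r5→r7: 2 + 8 = 10
r6→r1→r7: 2 + 6 = 8
r6→r3→r1→r7: 4 + 3 + 6 = 13
The minimum is 1.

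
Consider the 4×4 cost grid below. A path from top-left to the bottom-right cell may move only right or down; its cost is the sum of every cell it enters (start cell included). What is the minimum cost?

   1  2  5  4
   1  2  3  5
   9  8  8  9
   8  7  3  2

Take [0,0] -> [1,0] -> [1,1] -> [1,2] -> [2,2] -> [3,2] -> [3,3] for a total of 1 + 1 + 2 + 3 + 8 + 3 + 2 = 20.

20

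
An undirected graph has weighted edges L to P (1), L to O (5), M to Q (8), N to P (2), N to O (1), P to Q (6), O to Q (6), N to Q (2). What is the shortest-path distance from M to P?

12

Routes from M to P:
M→Q→N→P: 8 + 2 + 2 = 12
M→Q→P: 8 + 6 = 14
M→Q→O→L→P: 8 + 6 + 5 + 1 = 20
M→Q→N→O→L→P: 8 + 2 + 1 + 5 + 1 = 17
M→Q→O→N→P: 8 + 6 + 1 + 2 = 17
Shortest: 12.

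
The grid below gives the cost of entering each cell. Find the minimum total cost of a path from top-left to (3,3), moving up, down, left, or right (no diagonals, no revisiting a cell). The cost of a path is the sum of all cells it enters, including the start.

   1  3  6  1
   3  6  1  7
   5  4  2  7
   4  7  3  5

21

One optimal route is (0,0) → (0,1) → (0,2) → (1,2) → (2,2) → (3,2) → (3,3).
Its cost is 1 + 3 + 6 + 1 + 2 + 3 + 5 = 21.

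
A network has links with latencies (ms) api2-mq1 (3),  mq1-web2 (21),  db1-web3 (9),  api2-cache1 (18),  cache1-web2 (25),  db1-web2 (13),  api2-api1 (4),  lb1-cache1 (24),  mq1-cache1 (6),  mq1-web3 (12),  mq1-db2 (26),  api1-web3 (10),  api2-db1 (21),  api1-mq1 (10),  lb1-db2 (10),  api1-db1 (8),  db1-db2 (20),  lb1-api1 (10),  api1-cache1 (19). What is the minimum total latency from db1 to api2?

Checking several routes:
db1→api1→mq1→api2: 8 + 10 + 3 = 21
db1→web3→api1→api2: 9 + 10 + 4 = 23
db1→api2: 21
db1→api1→api2: 8 + 4 = 12
db1→web3→mq1→api2: 9 + 12 + 3 = 24
The minimum is 12 ms.

12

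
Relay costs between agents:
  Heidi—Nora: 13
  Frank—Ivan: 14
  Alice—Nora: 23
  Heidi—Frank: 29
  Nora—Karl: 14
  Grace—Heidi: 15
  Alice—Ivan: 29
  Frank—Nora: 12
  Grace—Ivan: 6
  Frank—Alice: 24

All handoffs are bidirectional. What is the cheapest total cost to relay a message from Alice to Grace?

Some routes from Alice to Grace:
Alice → Ivan → Grace: 29 + 6 = 35
Alice → Nora → Heidi → Grace: 23 + 13 + 15 = 51
Alice → Frank → Ivan → Grace: 24 + 14 + 6 = 44
Best route has total 35.

35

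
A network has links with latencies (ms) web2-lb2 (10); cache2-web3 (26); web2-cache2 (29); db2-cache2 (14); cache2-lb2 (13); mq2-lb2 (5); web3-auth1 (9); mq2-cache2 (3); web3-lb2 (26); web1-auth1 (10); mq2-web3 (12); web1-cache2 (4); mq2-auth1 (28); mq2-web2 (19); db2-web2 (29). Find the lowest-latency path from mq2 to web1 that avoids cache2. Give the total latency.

Candidate routes:
mq2→web3→auth1→web1: 12 + 9 + 10 = 31
mq2→auth1→web1: 28 + 10 = 38
mq2→lb2→web3→auth1→web1: 5 + 26 + 9 + 10 = 50
mq2→web2→lb2→web3→auth1→web1: 19 + 10 + 26 + 9 + 10 = 74
The minimum is 31 ms.

31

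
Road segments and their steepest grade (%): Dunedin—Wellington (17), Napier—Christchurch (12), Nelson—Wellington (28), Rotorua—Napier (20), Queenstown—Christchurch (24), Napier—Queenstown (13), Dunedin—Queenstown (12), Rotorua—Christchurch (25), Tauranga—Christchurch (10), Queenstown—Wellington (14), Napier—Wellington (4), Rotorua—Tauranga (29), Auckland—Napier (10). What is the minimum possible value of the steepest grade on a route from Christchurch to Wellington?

12

Comparing a few candidate routes:
Christchurch-Napier-Wellington: max(12, 4) = 12
Christchurch-Napier-Queenstown-Wellington: max(12, 13, 14) = 14
Christchurch-Napier-Queenstown-Dunedin-Wellington: max(12, 13, 12, 17) = 17
Best route has worst link 12%.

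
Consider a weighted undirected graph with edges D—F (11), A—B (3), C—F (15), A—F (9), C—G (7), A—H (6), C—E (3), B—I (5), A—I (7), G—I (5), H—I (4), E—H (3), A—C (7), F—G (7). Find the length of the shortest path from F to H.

15

Comparing a few candidate routes:
F - A - B - I - H: 9 + 3 + 5 + 4 = 21
F - A - I - H: 9 + 7 + 4 = 20
F - G - C - E - H: 7 + 7 + 3 + 3 = 20
F - C - E - H: 15 + 3 + 3 = 21
F - G - I - H: 7 + 5 + 4 = 16
F - A - H: 9 + 6 = 15
Best route has total 15.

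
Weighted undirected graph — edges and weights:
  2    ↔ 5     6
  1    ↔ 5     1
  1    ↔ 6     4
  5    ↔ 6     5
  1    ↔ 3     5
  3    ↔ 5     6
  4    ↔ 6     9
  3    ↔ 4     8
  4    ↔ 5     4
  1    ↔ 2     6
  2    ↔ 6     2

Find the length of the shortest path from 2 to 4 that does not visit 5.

Candidate routes:
2 - 6 - 4: 2 + 9 = 11
2 - 1 - 3 - 4: 6 + 5 + 8 = 19
2 - 1 - 6 - 4: 6 + 4 + 9 = 19
2 - 6 - 1 - 3 - 4: 2 + 4 + 5 + 8 = 19
Shortest: 11.

11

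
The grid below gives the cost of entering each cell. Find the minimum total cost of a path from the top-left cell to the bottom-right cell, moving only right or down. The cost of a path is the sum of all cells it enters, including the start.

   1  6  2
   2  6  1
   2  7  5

15

Cheapest: (0,0) (0,1) (0,2) (1,2) (2,2)
  1 + 6 + 2 + 1 + 5 = 15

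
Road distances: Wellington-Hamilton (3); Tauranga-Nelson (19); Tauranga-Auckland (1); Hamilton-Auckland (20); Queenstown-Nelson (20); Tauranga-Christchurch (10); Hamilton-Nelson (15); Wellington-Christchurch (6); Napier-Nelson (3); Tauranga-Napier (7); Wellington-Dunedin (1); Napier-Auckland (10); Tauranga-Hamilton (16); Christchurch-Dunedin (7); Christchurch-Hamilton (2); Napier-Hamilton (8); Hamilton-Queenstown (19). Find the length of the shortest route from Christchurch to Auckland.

Comparing a few candidate routes:
Christchurch→Hamilton→Napier→Auckland: 2 + 8 + 10 = 20
Christchurch→Tauranga→Auckland: 10 + 1 = 11
Christchurch→Hamilton→Tauranga→Auckland: 2 + 16 + 1 = 19
Christchurch→Hamilton→Napier→Tauranga→Auckland: 2 + 8 + 7 + 1 = 18
The minimum is 11.

11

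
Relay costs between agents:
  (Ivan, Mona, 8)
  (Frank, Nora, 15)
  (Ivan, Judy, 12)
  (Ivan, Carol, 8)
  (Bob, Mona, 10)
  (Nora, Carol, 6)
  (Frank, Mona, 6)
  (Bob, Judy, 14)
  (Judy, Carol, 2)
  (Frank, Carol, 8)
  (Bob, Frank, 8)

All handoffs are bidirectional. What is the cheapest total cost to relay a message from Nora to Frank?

14

Some routes from Nora to Frank:
Nora-Frank: 15
Nora-Carol-Judy-Bob-Frank: 6 + 2 + 14 + 8 = 30
Nora-Carol-Judy-Ivan-Mona-Frank: 6 + 2 + 12 + 8 + 6 = 34
Nora-Carol-Frank: 6 + 8 = 14
Nora-Carol-Ivan-Mona-Frank: 6 + 8 + 8 + 6 = 28
Shortest: 14.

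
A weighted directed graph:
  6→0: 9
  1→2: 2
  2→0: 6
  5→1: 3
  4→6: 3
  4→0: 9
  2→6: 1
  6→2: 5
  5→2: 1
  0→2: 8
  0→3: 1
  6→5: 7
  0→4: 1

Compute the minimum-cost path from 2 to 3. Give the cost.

7

Candidate routes:
2 → 6 → 0 → 3: 1 + 9 + 1 = 11
2 → 0 → 3: 6 + 1 = 7
The minimum is 7.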